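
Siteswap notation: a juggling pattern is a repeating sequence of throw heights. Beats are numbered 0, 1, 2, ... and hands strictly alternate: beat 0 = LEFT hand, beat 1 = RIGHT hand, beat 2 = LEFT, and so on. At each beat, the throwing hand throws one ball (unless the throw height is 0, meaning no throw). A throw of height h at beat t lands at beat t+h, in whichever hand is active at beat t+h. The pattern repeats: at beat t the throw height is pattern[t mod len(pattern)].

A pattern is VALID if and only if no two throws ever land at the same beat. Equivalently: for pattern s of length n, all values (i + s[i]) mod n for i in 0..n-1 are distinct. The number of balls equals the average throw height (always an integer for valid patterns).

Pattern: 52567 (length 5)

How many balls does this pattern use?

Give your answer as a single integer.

Pattern = [5, 2, 5, 6, 7], length n = 5
  position 0: throw height = 5, running sum = 5
  position 1: throw height = 2, running sum = 7
  position 2: throw height = 5, running sum = 12
  position 3: throw height = 6, running sum = 18
  position 4: throw height = 7, running sum = 25
Total sum = 25; balls = sum / n = 25 / 5 = 5

Answer: 5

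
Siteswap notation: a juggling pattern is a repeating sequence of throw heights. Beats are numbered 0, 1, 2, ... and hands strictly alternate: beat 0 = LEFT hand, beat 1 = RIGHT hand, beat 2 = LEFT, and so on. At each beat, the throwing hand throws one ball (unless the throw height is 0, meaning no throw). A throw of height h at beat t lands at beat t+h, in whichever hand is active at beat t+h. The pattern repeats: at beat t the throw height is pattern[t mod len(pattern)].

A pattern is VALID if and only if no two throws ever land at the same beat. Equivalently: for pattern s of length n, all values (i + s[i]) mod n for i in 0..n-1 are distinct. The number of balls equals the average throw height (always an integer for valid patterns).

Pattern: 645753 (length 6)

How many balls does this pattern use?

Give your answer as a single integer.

Answer: 5

Derivation:
Pattern = [6, 4, 5, 7, 5, 3], length n = 6
  position 0: throw height = 6, running sum = 6
  position 1: throw height = 4, running sum = 10
  position 2: throw height = 5, running sum = 15
  position 3: throw height = 7, running sum = 22
  position 4: throw height = 5, running sum = 27
  position 5: throw height = 3, running sum = 30
Total sum = 30; balls = sum / n = 30 / 6 = 5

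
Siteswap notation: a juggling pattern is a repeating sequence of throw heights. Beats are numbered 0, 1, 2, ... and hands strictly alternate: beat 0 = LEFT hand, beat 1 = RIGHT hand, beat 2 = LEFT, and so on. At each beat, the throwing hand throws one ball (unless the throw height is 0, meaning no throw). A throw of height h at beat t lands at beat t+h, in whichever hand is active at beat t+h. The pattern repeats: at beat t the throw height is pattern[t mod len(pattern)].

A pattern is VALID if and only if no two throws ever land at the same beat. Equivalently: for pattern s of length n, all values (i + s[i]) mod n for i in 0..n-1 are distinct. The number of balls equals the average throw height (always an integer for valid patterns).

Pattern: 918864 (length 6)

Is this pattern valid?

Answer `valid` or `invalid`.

Answer: invalid

Derivation:
i=0: (i + s[i]) mod n = (0 + 9) mod 6 = 3
i=1: (i + s[i]) mod n = (1 + 1) mod 6 = 2
i=2: (i + s[i]) mod n = (2 + 8) mod 6 = 4
i=3: (i + s[i]) mod n = (3 + 8) mod 6 = 5
i=4: (i + s[i]) mod n = (4 + 6) mod 6 = 4
i=5: (i + s[i]) mod n = (5 + 4) mod 6 = 3
Residues: [3, 2, 4, 5, 4, 3], distinct: False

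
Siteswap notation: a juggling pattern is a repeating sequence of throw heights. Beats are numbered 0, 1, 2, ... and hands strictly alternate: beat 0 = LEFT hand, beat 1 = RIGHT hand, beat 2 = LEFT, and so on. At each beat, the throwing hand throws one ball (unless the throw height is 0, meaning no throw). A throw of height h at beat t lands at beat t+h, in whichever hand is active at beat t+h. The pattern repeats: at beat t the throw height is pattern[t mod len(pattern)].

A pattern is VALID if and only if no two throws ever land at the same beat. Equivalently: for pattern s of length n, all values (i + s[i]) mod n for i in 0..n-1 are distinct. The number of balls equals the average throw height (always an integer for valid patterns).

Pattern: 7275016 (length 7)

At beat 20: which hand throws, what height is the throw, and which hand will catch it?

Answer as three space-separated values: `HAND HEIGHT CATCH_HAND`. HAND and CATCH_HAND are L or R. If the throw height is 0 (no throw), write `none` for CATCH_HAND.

Answer: L 6 L

Derivation:
Beat 20: 20 mod 2 = 0, so hand = L
Throw height = pattern[20 mod 7] = pattern[6] = 6
Lands at beat 20+6=26, 26 mod 2 = 0, so catch hand = L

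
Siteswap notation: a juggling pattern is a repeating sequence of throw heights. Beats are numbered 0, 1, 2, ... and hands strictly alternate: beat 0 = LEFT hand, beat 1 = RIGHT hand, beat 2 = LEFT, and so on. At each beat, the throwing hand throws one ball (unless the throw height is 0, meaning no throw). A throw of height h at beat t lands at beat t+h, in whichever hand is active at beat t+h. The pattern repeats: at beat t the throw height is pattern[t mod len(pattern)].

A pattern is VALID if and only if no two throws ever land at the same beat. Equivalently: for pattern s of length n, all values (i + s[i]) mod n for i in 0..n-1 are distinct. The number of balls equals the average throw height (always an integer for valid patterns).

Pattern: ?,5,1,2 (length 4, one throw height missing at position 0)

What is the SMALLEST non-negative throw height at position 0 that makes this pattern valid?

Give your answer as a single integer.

Answer: 0

Derivation:
i=0: s[i]=? (unknown)
i=1: (1 + 5) mod 4 = 2
i=2: (2 + 1) mod 4 = 3
i=3: (3 + 2) mod 4 = 1
Known residues: [1, 2, 3]; need a permutation of 0..3, so missing residue r = 0
Need (0 + s) mod 4 = 0; smallest s = (0 - 0) mod 4 = 0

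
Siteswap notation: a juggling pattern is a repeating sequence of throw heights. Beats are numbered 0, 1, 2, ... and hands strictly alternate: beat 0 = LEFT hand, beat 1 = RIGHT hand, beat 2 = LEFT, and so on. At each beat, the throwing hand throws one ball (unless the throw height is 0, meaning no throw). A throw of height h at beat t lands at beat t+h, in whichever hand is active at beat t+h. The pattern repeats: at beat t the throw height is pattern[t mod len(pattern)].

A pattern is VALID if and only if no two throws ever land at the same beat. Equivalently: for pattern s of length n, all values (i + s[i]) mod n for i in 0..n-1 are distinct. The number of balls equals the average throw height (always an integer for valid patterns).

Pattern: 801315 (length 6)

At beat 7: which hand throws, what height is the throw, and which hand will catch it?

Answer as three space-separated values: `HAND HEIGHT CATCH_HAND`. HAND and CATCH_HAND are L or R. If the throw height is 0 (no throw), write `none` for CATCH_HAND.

Answer: R 0 none

Derivation:
Beat 7: 7 mod 2 = 1, so hand = R
Throw height = pattern[7 mod 6] = pattern[1] = 0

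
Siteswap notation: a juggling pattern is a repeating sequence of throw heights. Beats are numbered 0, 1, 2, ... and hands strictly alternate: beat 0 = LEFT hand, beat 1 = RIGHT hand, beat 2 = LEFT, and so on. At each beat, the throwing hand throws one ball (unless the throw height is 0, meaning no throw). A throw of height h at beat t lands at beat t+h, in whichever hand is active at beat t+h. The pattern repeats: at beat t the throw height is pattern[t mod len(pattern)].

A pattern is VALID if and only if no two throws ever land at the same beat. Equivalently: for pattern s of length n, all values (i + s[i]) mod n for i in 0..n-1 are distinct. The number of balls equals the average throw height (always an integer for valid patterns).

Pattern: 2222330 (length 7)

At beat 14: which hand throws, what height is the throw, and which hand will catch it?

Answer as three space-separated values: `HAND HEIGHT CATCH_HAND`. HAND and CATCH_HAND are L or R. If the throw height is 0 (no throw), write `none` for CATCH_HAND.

Beat 14: 14 mod 2 = 0, so hand = L
Throw height = pattern[14 mod 7] = pattern[0] = 2
Lands at beat 14+2=16, 16 mod 2 = 0, so catch hand = L

Answer: L 2 L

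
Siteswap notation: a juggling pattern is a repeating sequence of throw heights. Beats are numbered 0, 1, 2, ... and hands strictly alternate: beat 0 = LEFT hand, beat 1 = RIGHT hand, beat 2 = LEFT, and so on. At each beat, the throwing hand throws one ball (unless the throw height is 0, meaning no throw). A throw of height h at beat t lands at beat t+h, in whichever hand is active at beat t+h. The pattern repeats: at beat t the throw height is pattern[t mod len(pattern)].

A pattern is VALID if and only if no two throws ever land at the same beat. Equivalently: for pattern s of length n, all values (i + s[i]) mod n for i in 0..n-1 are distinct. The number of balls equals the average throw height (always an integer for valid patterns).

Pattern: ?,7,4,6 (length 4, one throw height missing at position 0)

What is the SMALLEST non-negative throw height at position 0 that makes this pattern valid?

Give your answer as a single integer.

Answer: 3

Derivation:
i=0: s[i]=? (unknown)
i=1: (1 + 7) mod 4 = 0
i=2: (2 + 4) mod 4 = 2
i=3: (3 + 6) mod 4 = 1
Known residues: [0, 1, 2]; need a permutation of 0..3, so missing residue r = 3
Need (0 + s) mod 4 = 3; smallest s = (3 - 0) mod 4 = 3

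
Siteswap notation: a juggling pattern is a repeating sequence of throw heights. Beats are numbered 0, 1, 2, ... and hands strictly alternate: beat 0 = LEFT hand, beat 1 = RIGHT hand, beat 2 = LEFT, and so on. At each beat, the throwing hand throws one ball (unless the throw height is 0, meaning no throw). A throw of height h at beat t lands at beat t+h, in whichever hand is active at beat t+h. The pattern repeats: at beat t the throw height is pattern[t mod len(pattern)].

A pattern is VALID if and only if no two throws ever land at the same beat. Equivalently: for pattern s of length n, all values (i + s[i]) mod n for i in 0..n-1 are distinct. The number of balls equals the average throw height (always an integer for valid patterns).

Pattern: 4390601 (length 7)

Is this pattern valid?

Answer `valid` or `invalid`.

Answer: invalid

Derivation:
i=0: (i + s[i]) mod n = (0 + 4) mod 7 = 4
i=1: (i + s[i]) mod n = (1 + 3) mod 7 = 4
i=2: (i + s[i]) mod n = (2 + 9) mod 7 = 4
i=3: (i + s[i]) mod n = (3 + 0) mod 7 = 3
i=4: (i + s[i]) mod n = (4 + 6) mod 7 = 3
i=5: (i + s[i]) mod n = (5 + 0) mod 7 = 5
i=6: (i + s[i]) mod n = (6 + 1) mod 7 = 0
Residues: [4, 4, 4, 3, 3, 5, 0], distinct: False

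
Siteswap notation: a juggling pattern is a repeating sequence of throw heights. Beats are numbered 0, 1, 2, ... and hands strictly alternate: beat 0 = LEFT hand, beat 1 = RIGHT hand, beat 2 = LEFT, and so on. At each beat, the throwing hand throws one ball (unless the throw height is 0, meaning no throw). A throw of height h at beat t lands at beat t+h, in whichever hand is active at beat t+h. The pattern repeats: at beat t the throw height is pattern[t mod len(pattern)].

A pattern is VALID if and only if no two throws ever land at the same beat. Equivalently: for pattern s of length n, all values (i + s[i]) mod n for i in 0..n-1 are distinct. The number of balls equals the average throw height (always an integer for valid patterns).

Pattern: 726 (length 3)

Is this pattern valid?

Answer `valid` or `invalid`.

Answer: valid

Derivation:
i=0: (i + s[i]) mod n = (0 + 7) mod 3 = 1
i=1: (i + s[i]) mod n = (1 + 2) mod 3 = 0
i=2: (i + s[i]) mod n = (2 + 6) mod 3 = 2
Residues: [1, 0, 2], distinct: True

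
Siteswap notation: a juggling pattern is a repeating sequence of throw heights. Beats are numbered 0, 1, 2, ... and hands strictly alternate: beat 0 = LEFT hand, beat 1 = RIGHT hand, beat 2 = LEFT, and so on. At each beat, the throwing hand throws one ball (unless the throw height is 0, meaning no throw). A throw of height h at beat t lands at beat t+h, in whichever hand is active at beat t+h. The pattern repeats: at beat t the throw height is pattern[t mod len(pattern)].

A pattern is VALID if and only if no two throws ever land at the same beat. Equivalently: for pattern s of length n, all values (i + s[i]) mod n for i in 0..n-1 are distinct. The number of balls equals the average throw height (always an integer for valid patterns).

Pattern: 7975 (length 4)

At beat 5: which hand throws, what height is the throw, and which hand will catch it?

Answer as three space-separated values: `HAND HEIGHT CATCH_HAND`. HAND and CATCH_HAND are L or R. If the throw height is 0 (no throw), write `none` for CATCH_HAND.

Beat 5: 5 mod 2 = 1, so hand = R
Throw height = pattern[5 mod 4] = pattern[1] = 9
Lands at beat 5+9=14, 14 mod 2 = 0, so catch hand = L

Answer: R 9 L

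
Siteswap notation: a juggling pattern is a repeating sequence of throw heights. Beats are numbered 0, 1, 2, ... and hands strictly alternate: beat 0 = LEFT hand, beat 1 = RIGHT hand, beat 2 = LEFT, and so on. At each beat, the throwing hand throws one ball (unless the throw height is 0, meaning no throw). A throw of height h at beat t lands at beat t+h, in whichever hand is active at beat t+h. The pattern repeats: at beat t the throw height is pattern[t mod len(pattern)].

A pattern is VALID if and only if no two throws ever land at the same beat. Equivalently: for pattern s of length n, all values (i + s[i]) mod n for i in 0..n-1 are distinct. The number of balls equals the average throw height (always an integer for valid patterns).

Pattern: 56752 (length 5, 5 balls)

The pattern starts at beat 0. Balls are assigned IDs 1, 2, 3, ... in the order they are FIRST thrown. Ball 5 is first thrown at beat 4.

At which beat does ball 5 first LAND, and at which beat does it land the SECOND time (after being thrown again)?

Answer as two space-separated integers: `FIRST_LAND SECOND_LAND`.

Answer: 6 12

Derivation:
Beat 0 (L): throw ball1 h=5 -> lands@5:R; in-air after throw: [b1@5:R]
Beat 1 (R): throw ball2 h=6 -> lands@7:R; in-air after throw: [b1@5:R b2@7:R]
Beat 2 (L): throw ball3 h=7 -> lands@9:R; in-air after throw: [b1@5:R b2@7:R b3@9:R]
Beat 3 (R): throw ball4 h=5 -> lands@8:L; in-air after throw: [b1@5:R b2@7:R b4@8:L b3@9:R]
Beat 4 (L): throw ball5 h=2 -> lands@6:L; in-air after throw: [b1@5:R b5@6:L b2@7:R b4@8:L b3@9:R]
Beat 5 (R): throw ball1 h=5 -> lands@10:L; in-air after throw: [b5@6:L b2@7:R b4@8:L b3@9:R b1@10:L]
Beat 6 (L): throw ball5 h=6 -> lands@12:L; in-air after throw: [b2@7:R b4@8:L b3@9:R b1@10:L b5@12:L]
Beat 7 (R): throw ball2 h=7 -> lands@14:L; in-air after throw: [b4@8:L b3@9:R b1@10:L b5@12:L b2@14:L]
Beat 8 (L): throw ball4 h=5 -> lands@13:R; in-air after throw: [b3@9:R b1@10:L b5@12:L b4@13:R b2@14:L]
Beat 9 (R): throw ball3 h=2 -> lands@11:R; in-air after throw: [b1@10:L b3@11:R b5@12:L b4@13:R b2@14:L]
Beat 10 (L): throw ball1 h=5 -> lands@15:R; in-air after throw: [b3@11:R b5@12:L b4@13:R b2@14:L b1@15:R]
Beat 11 (R): throw ball3 h=6 -> lands@17:R; in-air after throw: [b5@12:L b4@13:R b2@14:L b1@15:R b3@17:R]
Beat 12 (L): throw ball5 h=7 -> lands@19:R; in-air after throw: [b4@13:R b2@14:L b1@15:R b3@17:R b5@19:R]
Ball 5: thrown@4 h=2 -> first land @6; rethrown@6 h=6 -> second land @12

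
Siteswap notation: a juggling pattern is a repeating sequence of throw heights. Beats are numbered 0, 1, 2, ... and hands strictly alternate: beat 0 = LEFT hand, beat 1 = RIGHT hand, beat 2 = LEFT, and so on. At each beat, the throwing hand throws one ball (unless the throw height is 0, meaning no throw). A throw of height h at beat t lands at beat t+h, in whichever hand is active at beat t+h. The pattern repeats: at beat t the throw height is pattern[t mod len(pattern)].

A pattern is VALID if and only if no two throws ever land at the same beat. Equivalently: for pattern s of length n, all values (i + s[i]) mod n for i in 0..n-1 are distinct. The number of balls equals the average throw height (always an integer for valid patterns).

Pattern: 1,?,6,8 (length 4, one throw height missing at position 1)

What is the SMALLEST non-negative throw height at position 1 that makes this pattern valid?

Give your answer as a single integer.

i=0: (0 + 1) mod 4 = 1
i=1: s[i]=? (unknown)
i=2: (2 + 6) mod 4 = 0
i=3: (3 + 8) mod 4 = 3
Known residues: [0, 1, 3]; need a permutation of 0..3, so missing residue r = 2
Need (1 + s) mod 4 = 2; smallest s = (2 - 1) mod 4 = 1

Answer: 1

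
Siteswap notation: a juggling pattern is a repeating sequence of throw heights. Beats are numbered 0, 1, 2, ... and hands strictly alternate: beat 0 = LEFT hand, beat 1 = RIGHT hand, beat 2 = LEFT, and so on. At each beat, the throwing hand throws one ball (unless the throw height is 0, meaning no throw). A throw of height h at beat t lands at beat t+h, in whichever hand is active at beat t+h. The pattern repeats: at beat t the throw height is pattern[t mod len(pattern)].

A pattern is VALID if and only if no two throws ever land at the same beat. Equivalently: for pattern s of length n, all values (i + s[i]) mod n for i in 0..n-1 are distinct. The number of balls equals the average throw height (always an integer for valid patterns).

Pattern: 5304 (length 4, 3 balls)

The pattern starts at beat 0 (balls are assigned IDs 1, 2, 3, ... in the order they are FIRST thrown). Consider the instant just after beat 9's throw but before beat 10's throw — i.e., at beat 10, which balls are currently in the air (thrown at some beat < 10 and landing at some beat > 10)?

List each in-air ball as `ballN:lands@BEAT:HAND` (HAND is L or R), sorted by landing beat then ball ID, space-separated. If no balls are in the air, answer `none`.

Answer: ball3:lands@11:R ball2:lands@12:L ball1:lands@13:R

Derivation:
Beat 0 (L): throw ball1 h=5 -> lands@5:R; in-air after throw: [b1@5:R]
Beat 1 (R): throw ball2 h=3 -> lands@4:L; in-air after throw: [b2@4:L b1@5:R]
Beat 3 (R): throw ball3 h=4 -> lands@7:R; in-air after throw: [b2@4:L b1@5:R b3@7:R]
Beat 4 (L): throw ball2 h=5 -> lands@9:R; in-air after throw: [b1@5:R b3@7:R b2@9:R]
Beat 5 (R): throw ball1 h=3 -> lands@8:L; in-air after throw: [b3@7:R b1@8:L b2@9:R]
Beat 7 (R): throw ball3 h=4 -> lands@11:R; in-air after throw: [b1@8:L b2@9:R b3@11:R]
Beat 8 (L): throw ball1 h=5 -> lands@13:R; in-air after throw: [b2@9:R b3@11:R b1@13:R]
Beat 9 (R): throw ball2 h=3 -> lands@12:L; in-air after throw: [b3@11:R b2@12:L b1@13:R]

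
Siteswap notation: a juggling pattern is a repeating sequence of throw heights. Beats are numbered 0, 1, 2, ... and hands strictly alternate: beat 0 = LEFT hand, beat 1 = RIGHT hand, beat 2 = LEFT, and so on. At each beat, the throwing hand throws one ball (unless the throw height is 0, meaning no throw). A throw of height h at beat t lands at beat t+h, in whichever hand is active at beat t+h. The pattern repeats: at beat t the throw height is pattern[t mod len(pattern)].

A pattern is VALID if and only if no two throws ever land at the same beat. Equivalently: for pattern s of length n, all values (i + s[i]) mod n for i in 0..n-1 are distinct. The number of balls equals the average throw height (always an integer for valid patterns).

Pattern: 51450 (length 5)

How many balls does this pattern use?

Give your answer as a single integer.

Answer: 3

Derivation:
Pattern = [5, 1, 4, 5, 0], length n = 5
  position 0: throw height = 5, running sum = 5
  position 1: throw height = 1, running sum = 6
  position 2: throw height = 4, running sum = 10
  position 3: throw height = 5, running sum = 15
  position 4: throw height = 0, running sum = 15
Total sum = 15; balls = sum / n = 15 / 5 = 3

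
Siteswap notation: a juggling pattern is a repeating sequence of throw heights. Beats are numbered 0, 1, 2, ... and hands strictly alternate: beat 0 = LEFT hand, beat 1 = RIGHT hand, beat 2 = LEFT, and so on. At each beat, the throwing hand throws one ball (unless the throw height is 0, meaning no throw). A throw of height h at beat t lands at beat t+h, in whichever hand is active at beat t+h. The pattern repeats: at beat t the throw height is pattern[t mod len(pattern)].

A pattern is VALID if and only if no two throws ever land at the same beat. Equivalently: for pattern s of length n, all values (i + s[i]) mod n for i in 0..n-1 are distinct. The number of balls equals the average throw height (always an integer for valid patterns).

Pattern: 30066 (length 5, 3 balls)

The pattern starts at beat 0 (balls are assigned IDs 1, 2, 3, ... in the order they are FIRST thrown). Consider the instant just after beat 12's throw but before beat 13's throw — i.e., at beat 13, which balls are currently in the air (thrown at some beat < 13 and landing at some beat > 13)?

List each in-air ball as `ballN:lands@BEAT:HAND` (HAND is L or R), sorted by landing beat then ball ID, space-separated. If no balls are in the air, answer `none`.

Answer: ball3:lands@14:L ball1:lands@15:R

Derivation:
Beat 0 (L): throw ball1 h=3 -> lands@3:R; in-air after throw: [b1@3:R]
Beat 3 (R): throw ball1 h=6 -> lands@9:R; in-air after throw: [b1@9:R]
Beat 4 (L): throw ball2 h=6 -> lands@10:L; in-air after throw: [b1@9:R b2@10:L]
Beat 5 (R): throw ball3 h=3 -> lands@8:L; in-air after throw: [b3@8:L b1@9:R b2@10:L]
Beat 8 (L): throw ball3 h=6 -> lands@14:L; in-air after throw: [b1@9:R b2@10:L b3@14:L]
Beat 9 (R): throw ball1 h=6 -> lands@15:R; in-air after throw: [b2@10:L b3@14:L b1@15:R]
Beat 10 (L): throw ball2 h=3 -> lands@13:R; in-air after throw: [b2@13:R b3@14:L b1@15:R]
Beat 13 (R): throw ball2 h=6 -> lands@19:R; in-air after throw: [b3@14:L b1@15:R b2@19:R]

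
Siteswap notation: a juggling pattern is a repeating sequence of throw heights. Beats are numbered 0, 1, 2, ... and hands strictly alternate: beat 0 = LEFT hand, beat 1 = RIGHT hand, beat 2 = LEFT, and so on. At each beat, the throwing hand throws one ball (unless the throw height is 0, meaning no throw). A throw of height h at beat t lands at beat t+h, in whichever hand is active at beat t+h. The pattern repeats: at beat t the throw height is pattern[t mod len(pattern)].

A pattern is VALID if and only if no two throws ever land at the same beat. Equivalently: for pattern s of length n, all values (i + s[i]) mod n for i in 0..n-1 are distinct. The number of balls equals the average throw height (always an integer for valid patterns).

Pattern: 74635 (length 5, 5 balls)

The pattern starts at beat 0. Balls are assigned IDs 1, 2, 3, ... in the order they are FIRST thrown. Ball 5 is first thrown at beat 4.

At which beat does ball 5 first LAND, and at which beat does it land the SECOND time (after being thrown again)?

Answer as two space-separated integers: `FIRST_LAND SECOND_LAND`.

Beat 0 (L): throw ball1 h=7 -> lands@7:R; in-air after throw: [b1@7:R]
Beat 1 (R): throw ball2 h=4 -> lands@5:R; in-air after throw: [b2@5:R b1@7:R]
Beat 2 (L): throw ball3 h=6 -> lands@8:L; in-air after throw: [b2@5:R b1@7:R b3@8:L]
Beat 3 (R): throw ball4 h=3 -> lands@6:L; in-air after throw: [b2@5:R b4@6:L b1@7:R b3@8:L]
Beat 4 (L): throw ball5 h=5 -> lands@9:R; in-air after throw: [b2@5:R b4@6:L b1@7:R b3@8:L b5@9:R]
Beat 5 (R): throw ball2 h=7 -> lands@12:L; in-air after throw: [b4@6:L b1@7:R b3@8:L b5@9:R b2@12:L]
Beat 6 (L): throw ball4 h=4 -> lands@10:L; in-air after throw: [b1@7:R b3@8:L b5@9:R b4@10:L b2@12:L]
Beat 7 (R): throw ball1 h=6 -> lands@13:R; in-air after throw: [b3@8:L b5@9:R b4@10:L b2@12:L b1@13:R]
Beat 8 (L): throw ball3 h=3 -> lands@11:R; in-air after throw: [b5@9:R b4@10:L b3@11:R b2@12:L b1@13:R]
Beat 9 (R): throw ball5 h=5 -> lands@14:L; in-air after throw: [b4@10:L b3@11:R b2@12:L b1@13:R b5@14:L]
Beat 10 (L): throw ball4 h=7 -> lands@17:R; in-air after throw: [b3@11:R b2@12:L b1@13:R b5@14:L b4@17:R]
Beat 11 (R): throw ball3 h=4 -> lands@15:R; in-air after throw: [b2@12:L b1@13:R b5@14:L b3@15:R b4@17:R]
Beat 12 (L): throw ball2 h=6 -> lands@18:L; in-air after throw: [b1@13:R b5@14:L b3@15:R b4@17:R b2@18:L]
Beat 13 (R): throw ball1 h=3 -> lands@16:L; in-air after throw: [b5@14:L b3@15:R b1@16:L b4@17:R b2@18:L]
Beat 14 (L): throw ball5 h=5 -> lands@19:R; in-air after throw: [b3@15:R b1@16:L b4@17:R b2@18:L b5@19:R]
Ball 5: thrown@4 h=5 -> first land @9; rethrown@9 h=5 -> second land @14

Answer: 9 14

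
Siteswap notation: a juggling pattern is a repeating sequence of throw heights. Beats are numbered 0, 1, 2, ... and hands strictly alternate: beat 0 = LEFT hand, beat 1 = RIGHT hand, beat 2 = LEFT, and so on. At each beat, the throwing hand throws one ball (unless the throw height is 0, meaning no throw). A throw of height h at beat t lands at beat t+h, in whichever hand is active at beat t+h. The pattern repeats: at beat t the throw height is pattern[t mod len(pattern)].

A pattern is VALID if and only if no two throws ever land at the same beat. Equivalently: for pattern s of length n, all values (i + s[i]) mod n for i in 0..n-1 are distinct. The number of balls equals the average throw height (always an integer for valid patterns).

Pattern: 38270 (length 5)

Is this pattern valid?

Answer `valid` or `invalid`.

Answer: invalid

Derivation:
i=0: (i + s[i]) mod n = (0 + 3) mod 5 = 3
i=1: (i + s[i]) mod n = (1 + 8) mod 5 = 4
i=2: (i + s[i]) mod n = (2 + 2) mod 5 = 4
i=3: (i + s[i]) mod n = (3 + 7) mod 5 = 0
i=4: (i + s[i]) mod n = (4 + 0) mod 5 = 4
Residues: [3, 4, 4, 0, 4], distinct: False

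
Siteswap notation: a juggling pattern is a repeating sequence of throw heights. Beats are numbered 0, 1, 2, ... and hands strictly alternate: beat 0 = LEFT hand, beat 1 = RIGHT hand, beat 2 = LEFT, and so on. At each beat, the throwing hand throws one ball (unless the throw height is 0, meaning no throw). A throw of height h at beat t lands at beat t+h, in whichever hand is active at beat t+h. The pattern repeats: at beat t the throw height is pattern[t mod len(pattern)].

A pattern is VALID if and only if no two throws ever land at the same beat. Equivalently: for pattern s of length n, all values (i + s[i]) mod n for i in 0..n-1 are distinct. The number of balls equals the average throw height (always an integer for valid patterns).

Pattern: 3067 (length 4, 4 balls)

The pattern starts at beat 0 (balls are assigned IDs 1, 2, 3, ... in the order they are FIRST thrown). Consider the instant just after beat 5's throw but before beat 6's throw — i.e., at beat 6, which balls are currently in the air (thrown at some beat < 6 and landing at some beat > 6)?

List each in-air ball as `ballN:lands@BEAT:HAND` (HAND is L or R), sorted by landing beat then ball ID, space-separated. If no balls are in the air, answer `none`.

Answer: ball3:lands@7:R ball2:lands@8:L ball1:lands@10:L

Derivation:
Beat 0 (L): throw ball1 h=3 -> lands@3:R; in-air after throw: [b1@3:R]
Beat 2 (L): throw ball2 h=6 -> lands@8:L; in-air after throw: [b1@3:R b2@8:L]
Beat 3 (R): throw ball1 h=7 -> lands@10:L; in-air after throw: [b2@8:L b1@10:L]
Beat 4 (L): throw ball3 h=3 -> lands@7:R; in-air after throw: [b3@7:R b2@8:L b1@10:L]
Beat 6 (L): throw ball4 h=6 -> lands@12:L; in-air after throw: [b3@7:R b2@8:L b1@10:L b4@12:L]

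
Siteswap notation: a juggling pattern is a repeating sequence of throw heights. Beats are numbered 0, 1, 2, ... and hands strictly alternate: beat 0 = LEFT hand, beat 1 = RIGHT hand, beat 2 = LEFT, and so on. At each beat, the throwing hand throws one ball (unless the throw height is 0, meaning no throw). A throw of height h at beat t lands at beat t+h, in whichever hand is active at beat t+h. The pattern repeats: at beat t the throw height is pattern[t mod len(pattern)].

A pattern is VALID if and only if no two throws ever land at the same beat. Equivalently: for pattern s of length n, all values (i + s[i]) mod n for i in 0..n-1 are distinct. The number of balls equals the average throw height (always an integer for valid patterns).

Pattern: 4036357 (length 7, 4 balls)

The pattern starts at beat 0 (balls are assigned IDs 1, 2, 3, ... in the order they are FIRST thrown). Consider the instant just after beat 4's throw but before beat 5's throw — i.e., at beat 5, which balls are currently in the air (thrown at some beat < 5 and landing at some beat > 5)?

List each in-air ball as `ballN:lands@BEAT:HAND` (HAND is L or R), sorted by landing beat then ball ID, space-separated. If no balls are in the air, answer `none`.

Answer: ball1:lands@7:R ball3:lands@9:R

Derivation:
Beat 0 (L): throw ball1 h=4 -> lands@4:L; in-air after throw: [b1@4:L]
Beat 2 (L): throw ball2 h=3 -> lands@5:R; in-air after throw: [b1@4:L b2@5:R]
Beat 3 (R): throw ball3 h=6 -> lands@9:R; in-air after throw: [b1@4:L b2@5:R b3@9:R]
Beat 4 (L): throw ball1 h=3 -> lands@7:R; in-air after throw: [b2@5:R b1@7:R b3@9:R]
Beat 5 (R): throw ball2 h=5 -> lands@10:L; in-air after throw: [b1@7:R b3@9:R b2@10:L]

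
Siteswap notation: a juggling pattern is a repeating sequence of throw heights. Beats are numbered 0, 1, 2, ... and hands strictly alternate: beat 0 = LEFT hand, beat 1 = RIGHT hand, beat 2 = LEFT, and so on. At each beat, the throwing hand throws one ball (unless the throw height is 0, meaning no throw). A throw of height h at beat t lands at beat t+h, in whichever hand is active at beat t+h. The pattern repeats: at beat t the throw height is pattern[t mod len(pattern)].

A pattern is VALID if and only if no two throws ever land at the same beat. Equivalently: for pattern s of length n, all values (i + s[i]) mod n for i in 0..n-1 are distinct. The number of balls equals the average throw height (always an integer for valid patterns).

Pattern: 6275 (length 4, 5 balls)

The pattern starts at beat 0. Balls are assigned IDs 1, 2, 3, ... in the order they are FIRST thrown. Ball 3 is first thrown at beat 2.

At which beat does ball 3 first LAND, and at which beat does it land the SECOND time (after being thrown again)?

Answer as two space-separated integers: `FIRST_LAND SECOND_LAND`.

Answer: 9 11

Derivation:
Beat 0 (L): throw ball1 h=6 -> lands@6:L; in-air after throw: [b1@6:L]
Beat 1 (R): throw ball2 h=2 -> lands@3:R; in-air after throw: [b2@3:R b1@6:L]
Beat 2 (L): throw ball3 h=7 -> lands@9:R; in-air after throw: [b2@3:R b1@6:L b3@9:R]
Beat 3 (R): throw ball2 h=5 -> lands@8:L; in-air after throw: [b1@6:L b2@8:L b3@9:R]
Beat 4 (L): throw ball4 h=6 -> lands@10:L; in-air after throw: [b1@6:L b2@8:L b3@9:R b4@10:L]
Beat 5 (R): throw ball5 h=2 -> lands@7:R; in-air after throw: [b1@6:L b5@7:R b2@8:L b3@9:R b4@10:L]
Beat 6 (L): throw ball1 h=7 -> lands@13:R; in-air after throw: [b5@7:R b2@8:L b3@9:R b4@10:L b1@13:R]
Beat 7 (R): throw ball5 h=5 -> lands@12:L; in-air after throw: [b2@8:L b3@9:R b4@10:L b5@12:L b1@13:R]
Beat 8 (L): throw ball2 h=6 -> lands@14:L; in-air after throw: [b3@9:R b4@10:L b5@12:L b1@13:R b2@14:L]
Beat 9 (R): throw ball3 h=2 -> lands@11:R; in-air after throw: [b4@10:L b3@11:R b5@12:L b1@13:R b2@14:L]
Beat 10 (L): throw ball4 h=7 -> lands@17:R; in-air after throw: [b3@11:R b5@12:L b1@13:R b2@14:L b4@17:R]
Beat 11 (R): throw ball3 h=5 -> lands@16:L; in-air after throw: [b5@12:L b1@13:R b2@14:L b3@16:L b4@17:R]
Ball 3: thrown@2 h=7 -> first land @9; rethrown@9 h=2 -> second land @11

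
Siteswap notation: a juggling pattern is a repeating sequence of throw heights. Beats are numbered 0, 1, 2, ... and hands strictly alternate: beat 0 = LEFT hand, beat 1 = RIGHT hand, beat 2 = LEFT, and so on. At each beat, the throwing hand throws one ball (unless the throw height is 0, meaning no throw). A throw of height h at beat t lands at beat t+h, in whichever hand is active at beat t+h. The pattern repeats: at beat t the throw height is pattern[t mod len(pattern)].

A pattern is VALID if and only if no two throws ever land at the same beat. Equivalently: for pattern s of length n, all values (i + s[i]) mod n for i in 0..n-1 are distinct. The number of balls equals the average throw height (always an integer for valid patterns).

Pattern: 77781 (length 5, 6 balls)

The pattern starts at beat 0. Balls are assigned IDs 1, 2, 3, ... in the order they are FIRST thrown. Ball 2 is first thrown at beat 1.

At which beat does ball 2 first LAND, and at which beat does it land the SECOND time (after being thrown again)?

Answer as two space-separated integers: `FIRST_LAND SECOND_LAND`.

Answer: 8 16

Derivation:
Beat 0 (L): throw ball1 h=7 -> lands@7:R; in-air after throw: [b1@7:R]
Beat 1 (R): throw ball2 h=7 -> lands@8:L; in-air after throw: [b1@7:R b2@8:L]
Beat 2 (L): throw ball3 h=7 -> lands@9:R; in-air after throw: [b1@7:R b2@8:L b3@9:R]
Beat 3 (R): throw ball4 h=8 -> lands@11:R; in-air after throw: [b1@7:R b2@8:L b3@9:R b4@11:R]
Beat 4 (L): throw ball5 h=1 -> lands@5:R; in-air after throw: [b5@5:R b1@7:R b2@8:L b3@9:R b4@11:R]
Beat 5 (R): throw ball5 h=7 -> lands@12:L; in-air after throw: [b1@7:R b2@8:L b3@9:R b4@11:R b5@12:L]
Beat 6 (L): throw ball6 h=7 -> lands@13:R; in-air after throw: [b1@7:R b2@8:L b3@9:R b4@11:R b5@12:L b6@13:R]
Beat 7 (R): throw ball1 h=7 -> lands@14:L; in-air after throw: [b2@8:L b3@9:R b4@11:R b5@12:L b6@13:R b1@14:L]
Beat 8 (L): throw ball2 h=8 -> lands@16:L; in-air after throw: [b3@9:R b4@11:R b5@12:L b6@13:R b1@14:L b2@16:L]
Beat 9 (R): throw ball3 h=1 -> lands@10:L; in-air after throw: [b3@10:L b4@11:R b5@12:L b6@13:R b1@14:L b2@16:L]
Beat 10 (L): throw ball3 h=7 -> lands@17:R; in-air after throw: [b4@11:R b5@12:L b6@13:R b1@14:L b2@16:L b3@17:R]
Beat 11 (R): throw ball4 h=7 -> lands@18:L; in-air after throw: [b5@12:L b6@13:R b1@14:L b2@16:L b3@17:R b4@18:L]
Beat 12 (L): throw ball5 h=7 -> lands@19:R; in-air after throw: [b6@13:R b1@14:L b2@16:L b3@17:R b4@18:L b5@19:R]
Beat 13 (R): throw ball6 h=8 -> lands@21:R; in-air after throw: [b1@14:L b2@16:L b3@17:R b4@18:L b5@19:R b6@21:R]
Beat 14 (L): throw ball1 h=1 -> lands@15:R; in-air after throw: [b1@15:R b2@16:L b3@17:R b4@18:L b5@19:R b6@21:R]
Ball 2: thrown@1 h=7 -> first land @8; rethrown@8 h=8 -> second land @16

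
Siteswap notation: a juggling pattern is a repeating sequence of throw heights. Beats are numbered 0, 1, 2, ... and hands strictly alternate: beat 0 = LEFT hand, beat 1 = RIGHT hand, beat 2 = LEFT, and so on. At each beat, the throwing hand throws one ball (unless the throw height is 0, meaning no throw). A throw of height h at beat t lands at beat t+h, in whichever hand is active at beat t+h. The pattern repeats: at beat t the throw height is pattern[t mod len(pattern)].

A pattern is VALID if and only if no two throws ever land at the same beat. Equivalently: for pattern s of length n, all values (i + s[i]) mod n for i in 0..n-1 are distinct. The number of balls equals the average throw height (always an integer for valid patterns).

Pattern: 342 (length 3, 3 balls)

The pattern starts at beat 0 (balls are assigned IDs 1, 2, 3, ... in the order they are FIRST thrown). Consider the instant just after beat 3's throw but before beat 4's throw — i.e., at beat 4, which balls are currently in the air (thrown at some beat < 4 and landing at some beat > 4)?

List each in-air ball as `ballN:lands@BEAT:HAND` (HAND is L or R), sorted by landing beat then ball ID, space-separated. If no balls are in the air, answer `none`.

Answer: ball2:lands@5:R ball1:lands@6:L

Derivation:
Beat 0 (L): throw ball1 h=3 -> lands@3:R; in-air after throw: [b1@3:R]
Beat 1 (R): throw ball2 h=4 -> lands@5:R; in-air after throw: [b1@3:R b2@5:R]
Beat 2 (L): throw ball3 h=2 -> lands@4:L; in-air after throw: [b1@3:R b3@4:L b2@5:R]
Beat 3 (R): throw ball1 h=3 -> lands@6:L; in-air after throw: [b3@4:L b2@5:R b1@6:L]
Beat 4 (L): throw ball3 h=4 -> lands@8:L; in-air after throw: [b2@5:R b1@6:L b3@8:L]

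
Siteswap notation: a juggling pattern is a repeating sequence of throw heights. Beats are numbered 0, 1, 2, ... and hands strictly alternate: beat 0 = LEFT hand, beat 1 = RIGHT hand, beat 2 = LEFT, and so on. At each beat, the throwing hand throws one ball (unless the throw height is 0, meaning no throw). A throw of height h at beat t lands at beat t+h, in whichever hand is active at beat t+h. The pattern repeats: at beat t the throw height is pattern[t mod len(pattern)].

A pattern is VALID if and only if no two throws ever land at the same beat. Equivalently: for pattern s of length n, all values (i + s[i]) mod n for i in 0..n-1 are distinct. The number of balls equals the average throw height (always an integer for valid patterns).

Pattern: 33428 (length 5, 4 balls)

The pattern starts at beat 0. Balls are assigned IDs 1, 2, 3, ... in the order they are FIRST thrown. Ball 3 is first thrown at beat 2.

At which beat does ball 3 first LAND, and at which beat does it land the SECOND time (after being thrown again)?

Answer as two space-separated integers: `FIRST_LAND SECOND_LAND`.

Beat 0 (L): throw ball1 h=3 -> lands@3:R; in-air after throw: [b1@3:R]
Beat 1 (R): throw ball2 h=3 -> lands@4:L; in-air after throw: [b1@3:R b2@4:L]
Beat 2 (L): throw ball3 h=4 -> lands@6:L; in-air after throw: [b1@3:R b2@4:L b3@6:L]
Beat 3 (R): throw ball1 h=2 -> lands@5:R; in-air after throw: [b2@4:L b1@5:R b3@6:L]
Beat 4 (L): throw ball2 h=8 -> lands@12:L; in-air after throw: [b1@5:R b3@6:L b2@12:L]
Beat 5 (R): throw ball1 h=3 -> lands@8:L; in-air after throw: [b3@6:L b1@8:L b2@12:L]
Beat 6 (L): throw ball3 h=3 -> lands@9:R; in-air after throw: [b1@8:L b3@9:R b2@12:L]
Beat 7 (R): throw ball4 h=4 -> lands@11:R; in-air after throw: [b1@8:L b3@9:R b4@11:R b2@12:L]
Beat 8 (L): throw ball1 h=2 -> lands@10:L; in-air after throw: [b3@9:R b1@10:L b4@11:R b2@12:L]
Beat 9 (R): throw ball3 h=8 -> lands@17:R; in-air after throw: [b1@10:L b4@11:R b2@12:L b3@17:R]
Ball 3: thrown@2 h=4 -> first land @6; rethrown@6 h=3 -> second land @9

Answer: 6 9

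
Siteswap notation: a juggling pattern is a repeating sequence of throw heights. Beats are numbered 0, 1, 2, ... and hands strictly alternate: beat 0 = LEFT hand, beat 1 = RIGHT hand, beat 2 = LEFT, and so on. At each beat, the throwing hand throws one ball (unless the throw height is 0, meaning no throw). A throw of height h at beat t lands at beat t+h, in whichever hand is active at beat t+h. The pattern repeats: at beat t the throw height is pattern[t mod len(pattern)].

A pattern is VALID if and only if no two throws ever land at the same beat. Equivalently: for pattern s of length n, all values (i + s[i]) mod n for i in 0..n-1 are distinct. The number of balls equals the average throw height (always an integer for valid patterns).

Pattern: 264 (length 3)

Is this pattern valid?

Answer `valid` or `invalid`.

i=0: (i + s[i]) mod n = (0 + 2) mod 3 = 2
i=1: (i + s[i]) mod n = (1 + 6) mod 3 = 1
i=2: (i + s[i]) mod n = (2 + 4) mod 3 = 0
Residues: [2, 1, 0], distinct: True

Answer: valid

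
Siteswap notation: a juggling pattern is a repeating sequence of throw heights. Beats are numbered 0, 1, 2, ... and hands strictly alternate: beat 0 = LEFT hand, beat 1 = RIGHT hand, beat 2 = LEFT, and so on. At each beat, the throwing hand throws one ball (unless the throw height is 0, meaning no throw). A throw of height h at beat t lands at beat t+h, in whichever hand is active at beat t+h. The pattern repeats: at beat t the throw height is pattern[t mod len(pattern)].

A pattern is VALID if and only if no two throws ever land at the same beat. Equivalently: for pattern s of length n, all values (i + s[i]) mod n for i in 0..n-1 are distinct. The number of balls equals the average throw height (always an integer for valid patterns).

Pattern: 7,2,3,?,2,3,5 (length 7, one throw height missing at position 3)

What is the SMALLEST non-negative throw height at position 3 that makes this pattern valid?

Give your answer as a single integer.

Answer: 6

Derivation:
i=0: (0 + 7) mod 7 = 0
i=1: (1 + 2) mod 7 = 3
i=2: (2 + 3) mod 7 = 5
i=3: s[i]=? (unknown)
i=4: (4 + 2) mod 7 = 6
i=5: (5 + 3) mod 7 = 1
i=6: (6 + 5) mod 7 = 4
Known residues: [0, 1, 3, 4, 5, 6]; need a permutation of 0..6, so missing residue r = 2
Need (3 + s) mod 7 = 2; smallest s = (2 - 3) mod 7 = 6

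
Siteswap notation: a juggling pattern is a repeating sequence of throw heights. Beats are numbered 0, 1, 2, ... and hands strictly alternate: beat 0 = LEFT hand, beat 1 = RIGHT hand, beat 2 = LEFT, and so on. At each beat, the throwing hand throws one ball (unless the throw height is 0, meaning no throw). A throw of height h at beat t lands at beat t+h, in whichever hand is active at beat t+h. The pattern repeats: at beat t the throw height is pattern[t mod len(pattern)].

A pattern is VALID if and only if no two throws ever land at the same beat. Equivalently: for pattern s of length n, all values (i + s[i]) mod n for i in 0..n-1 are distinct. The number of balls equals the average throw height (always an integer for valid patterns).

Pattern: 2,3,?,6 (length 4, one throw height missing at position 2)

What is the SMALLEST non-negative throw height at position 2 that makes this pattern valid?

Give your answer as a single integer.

Answer: 1

Derivation:
i=0: (0 + 2) mod 4 = 2
i=1: (1 + 3) mod 4 = 0
i=2: s[i]=? (unknown)
i=3: (3 + 6) mod 4 = 1
Known residues: [0, 1, 2]; need a permutation of 0..3, so missing residue r = 3
Need (2 + s) mod 4 = 3; smallest s = (3 - 2) mod 4 = 1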